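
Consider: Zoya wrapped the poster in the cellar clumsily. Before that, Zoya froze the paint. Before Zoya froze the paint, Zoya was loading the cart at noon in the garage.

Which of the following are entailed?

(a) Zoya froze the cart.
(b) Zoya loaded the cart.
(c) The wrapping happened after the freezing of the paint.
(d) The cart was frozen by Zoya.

(c)

(a) Not entailed — Zoya froze the paint, not the cart; the cart belongs to the loading event.
(b) Not entailed — 'was loading' is progressive on an accomplishment; it does not entail the completed 'loaded'.
(c) Entailed — the narrative places the freezing before the wrapping.
(d) Not entailed — Zoya froze the paint, not the cart; the cart belongs to the loading event.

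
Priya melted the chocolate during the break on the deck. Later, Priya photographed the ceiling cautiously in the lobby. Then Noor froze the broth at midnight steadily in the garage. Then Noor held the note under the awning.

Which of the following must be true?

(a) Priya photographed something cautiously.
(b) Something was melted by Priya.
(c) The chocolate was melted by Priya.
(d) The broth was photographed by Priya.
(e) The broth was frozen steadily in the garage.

(a), (b), (c), (e)

(a) Entailed — dropping 'in the lobby' and generalizing the patient leaves a sub-description the original still satisfies.
(b) Entailed — this follows by dropping conjuncts from the melting event's description.
(c) Entailed — the original entails any weakening of itself; this just drops 'on the deck', 'during the break'.
(d) Not entailed — Priya photographed the ceiling, not the broth; the broth belongs to the freezing event.
(e) Entailed — dropping 'at midnight' and generalizing the agent leaves a sub-description the original still satisfies.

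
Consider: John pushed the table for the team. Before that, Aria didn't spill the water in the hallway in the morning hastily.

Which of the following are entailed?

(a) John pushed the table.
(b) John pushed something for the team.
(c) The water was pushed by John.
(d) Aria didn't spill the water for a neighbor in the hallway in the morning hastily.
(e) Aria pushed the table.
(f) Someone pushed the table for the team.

(a) Entailed — this follows by dropping conjuncts from the pushing event's description.
(b) Entailed — this follows by dropping conjuncts from the pushing event's description.
(c) Not entailed — John pushed the table, not the water; the water belongs to the spilling event.
(d) Entailed — under negation, adding a further restriction is entailed: if no such spilling event occurred, none occurred for a neighbor either.
(e) Not entailed — the passage has John pushing the table, not Aria.
(f) Entailed — generalizing the agent leaves a sub-description the original still satisfies.

(a), (b), (d), (f)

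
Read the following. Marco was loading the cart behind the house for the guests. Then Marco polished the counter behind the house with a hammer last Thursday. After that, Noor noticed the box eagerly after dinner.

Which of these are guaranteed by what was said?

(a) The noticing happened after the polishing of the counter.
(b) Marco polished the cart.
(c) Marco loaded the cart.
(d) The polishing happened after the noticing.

(a) Entailed — the narrative places the polishing before the noticing.
(b) Not entailed — Marco polished the counter, not the cart; the cart belongs to the loading event.
(c) Not entailed — 'was loading' is progressive on an accomplishment; it does not entail the completed 'loaded'.
(d) Not entailed — the narrative places the polishing before the noticing, not after.

(a)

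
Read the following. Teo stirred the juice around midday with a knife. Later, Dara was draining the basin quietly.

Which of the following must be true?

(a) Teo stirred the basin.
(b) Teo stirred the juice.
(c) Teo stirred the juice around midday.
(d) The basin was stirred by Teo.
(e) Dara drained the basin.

(a) Not entailed — Teo stirred the juice, not the basin; the basin belongs to the draining event.
(b) Entailed — the original entails any weakening of itself; this just drops 'with a knife', 'around midday'.
(c) Entailed — this follows by dropping conjuncts from the stirring event's description.
(d) Not entailed — Teo stirred the juice, not the basin; the basin belongs to the draining event.
(e) Not entailed — 'was draining' is progressive on an accomplishment; it does not entail the completed 'drained'.

(b), (c)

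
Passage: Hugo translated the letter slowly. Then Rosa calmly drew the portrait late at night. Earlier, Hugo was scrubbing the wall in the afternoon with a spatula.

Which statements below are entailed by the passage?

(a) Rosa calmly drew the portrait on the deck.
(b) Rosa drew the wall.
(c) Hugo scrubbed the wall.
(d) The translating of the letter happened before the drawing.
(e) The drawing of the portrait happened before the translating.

(c), (d)

(a) Not entailed — 'on the deck' adds information not in the original event.
(b) Not entailed — Rosa drew the portrait, not the wall; the wall belongs to the scrubbing event.
(c) Entailed — 'scrub' is an activity; 'was scrubbing' entails that some scrubbing happened, so 'scrubbed' holds.
(d) Entailed — the narrative places the translating before the drawing.
(e) Not entailed — the narrative places the translating before the drawing, not after.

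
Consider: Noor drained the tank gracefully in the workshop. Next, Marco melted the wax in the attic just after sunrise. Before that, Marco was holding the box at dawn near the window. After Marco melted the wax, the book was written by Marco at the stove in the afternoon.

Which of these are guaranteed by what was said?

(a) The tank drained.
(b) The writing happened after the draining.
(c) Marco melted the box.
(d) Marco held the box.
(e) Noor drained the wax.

(a) Entailed — 'Noor drained the tank' is causative; it entails the inchoative 'the tank drained'.
(b) Entailed — the narrative places the draining before the writing.
(c) Not entailed — Marco melted the wax, not the box; the box belongs to the holding event.
(d) Entailed — 'hold' is an activity; 'was holding' entails that some holding happened, so 'held' holds.
(e) Not entailed — Noor drained the tank, not the wax; the wax belongs to the melting event.

(a), (b), (d)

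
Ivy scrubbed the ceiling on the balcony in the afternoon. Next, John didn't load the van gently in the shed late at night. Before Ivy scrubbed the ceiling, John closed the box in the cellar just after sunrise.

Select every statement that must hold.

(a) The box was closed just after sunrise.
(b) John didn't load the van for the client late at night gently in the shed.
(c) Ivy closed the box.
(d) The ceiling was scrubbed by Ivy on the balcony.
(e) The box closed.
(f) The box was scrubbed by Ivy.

(a), (b), (d), (e)

(a) Entailed — this follows by dropping conjuncts from the closing event's description.
(b) Entailed — under negation, adding a further restriction is entailed: if no such loading event occurred, none occurred for the client either.
(c) Not entailed — the passage has John closing the box, not Ivy.
(d) Entailed — dropping 'in the afternoon' leaves a sub-description the original still satisfies.
(e) Entailed — 'John closed the box' is causative; it entails the inchoative 'the box closed'.
(f) Not entailed — Ivy scrubbed the ceiling, not the box; the box belongs to the closing event.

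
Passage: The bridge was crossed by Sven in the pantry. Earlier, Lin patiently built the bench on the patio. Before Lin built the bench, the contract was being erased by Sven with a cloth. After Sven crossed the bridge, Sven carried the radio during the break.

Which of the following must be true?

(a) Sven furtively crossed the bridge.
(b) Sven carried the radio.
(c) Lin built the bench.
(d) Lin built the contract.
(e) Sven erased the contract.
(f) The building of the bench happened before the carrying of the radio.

(a) Not entailed — 'furtively' adds information not in the original event.
(b) Entailed — every conjunct here is already in the original carrying event.
(c) Entailed — this follows by dropping conjuncts from the building event's description.
(d) Not entailed — Lin built the bench, not the contract; the contract belongs to the erasing event.
(e) Not entailed — 'was erasing' is progressive on an accomplishment; it does not entail the completed 'erased'.
(f) Entailed — the narrative places the building before the carrying.

(b), (c), (f)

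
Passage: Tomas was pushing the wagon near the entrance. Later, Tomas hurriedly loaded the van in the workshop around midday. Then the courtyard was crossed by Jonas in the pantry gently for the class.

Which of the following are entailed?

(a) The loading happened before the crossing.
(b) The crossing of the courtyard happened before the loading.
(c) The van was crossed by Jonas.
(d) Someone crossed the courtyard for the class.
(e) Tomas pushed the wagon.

(a) Entailed — the narrative places the loading before the crossing.
(b) Not entailed — the narrative places the loading before the crossing, not after.
(c) Not entailed — Jonas crossed the courtyard, not the van; the van belongs to the loading event.
(d) Entailed — the original entails any weakening of itself; this just drops 'in the pantry', 'gently' and generalizes the agent.
(e) Entailed — 'push' is an activity; 'was pushing' entails that some pushing happened, so 'pushed' holds.

(a), (d), (e)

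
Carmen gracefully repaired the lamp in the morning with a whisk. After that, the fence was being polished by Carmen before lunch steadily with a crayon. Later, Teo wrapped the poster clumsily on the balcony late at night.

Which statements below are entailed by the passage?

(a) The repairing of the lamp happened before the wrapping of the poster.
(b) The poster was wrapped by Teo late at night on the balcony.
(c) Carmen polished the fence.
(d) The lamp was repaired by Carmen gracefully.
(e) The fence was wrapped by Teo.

(a) Entailed — the narrative places the repairing before the wrapping.
(b) Entailed — this follows by dropping conjuncts from the wrapping event's description.
(c) Entailed — 'polish' is an activity; 'was polishing' entails that some polishing happened, so 'polished' holds.
(d) Entailed — every conjunct here is already in the original repairing event.
(e) Not entailed — Teo wrapped the poster, not the fence; the fence belongs to the polishing event.

(a), (b), (c), (d)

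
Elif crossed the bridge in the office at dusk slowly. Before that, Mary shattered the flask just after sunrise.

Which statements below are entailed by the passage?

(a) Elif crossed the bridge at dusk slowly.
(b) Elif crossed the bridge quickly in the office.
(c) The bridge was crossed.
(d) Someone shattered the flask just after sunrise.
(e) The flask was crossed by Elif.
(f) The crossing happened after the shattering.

(a) Entailed — every conjunct here is already in the original crossing event.
(b) Not entailed — 'quickly' adds a manner not in (and inconsistent with) the original.
(c) Entailed — the original entails any weakening of itself; this just drops 'slowly', 'at dusk', 'in the office' and generalizes the agent.
(d) Entailed — every conjunct here is already in the original shattering event.
(e) Not entailed — Elif crossed the bridge, not the flask; the flask belongs to the shattering event.
(f) Entailed — the narrative places the shattering before the crossing.

(a), (c), (d), (f)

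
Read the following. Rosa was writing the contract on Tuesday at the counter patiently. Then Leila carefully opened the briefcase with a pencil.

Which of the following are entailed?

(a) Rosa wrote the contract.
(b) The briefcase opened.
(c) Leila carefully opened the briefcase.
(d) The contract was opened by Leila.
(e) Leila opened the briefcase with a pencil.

(a) Not entailed — 'was writing' is progressive on an accomplishment; it does not entail the completed 'wrote'.
(b) Entailed — 'Leila opened the briefcase' is causative; it entails the inchoative 'the briefcase opened'.
(c) Entailed — the original entails any weakening of itself; this just drops 'with a pencil'.
(d) Not entailed — Leila opened the briefcase, not the contract; the contract belongs to the writing event.
(e) Entailed — this follows by dropping conjuncts from the opening event's description.

(b), (c), (e)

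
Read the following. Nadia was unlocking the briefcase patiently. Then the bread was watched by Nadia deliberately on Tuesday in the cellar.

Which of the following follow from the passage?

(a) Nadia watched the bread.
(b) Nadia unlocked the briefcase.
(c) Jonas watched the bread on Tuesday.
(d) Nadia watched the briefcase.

(a) Entailed — this follows by dropping conjuncts from the watching event's description.
(b) Not entailed — 'was unlocking' is progressive on an accomplishment; it does not entail the completed 'unlocked'.
(c) Not entailed — the passage has Nadia watching the bread, not Jonas.
(d) Not entailed — Nadia watched the bread, not the briefcase; the briefcase belongs to the unlocking event.

(a)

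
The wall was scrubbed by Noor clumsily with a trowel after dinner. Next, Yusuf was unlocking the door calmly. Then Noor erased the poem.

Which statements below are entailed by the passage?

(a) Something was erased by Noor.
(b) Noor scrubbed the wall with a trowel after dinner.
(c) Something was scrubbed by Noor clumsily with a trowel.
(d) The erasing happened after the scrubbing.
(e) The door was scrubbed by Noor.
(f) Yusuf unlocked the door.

(a) Entailed — the original entails any weakening of itself; this just generalizes the patient.
(b) Entailed — the original entails any weakening of itself; this just drops 'clumsily'.
(c) Entailed — every conjunct here is already in the original scrubbing event.
(d) Entailed — the narrative places the scrubbing before the erasing.
(e) Not entailed — Noor scrubbed the wall, not the door; the door belongs to the unlocking event.
(f) Not entailed — 'was unlocking' is progressive on an accomplishment; it does not entail the completed 'unlocked'.

(a), (b), (c), (d)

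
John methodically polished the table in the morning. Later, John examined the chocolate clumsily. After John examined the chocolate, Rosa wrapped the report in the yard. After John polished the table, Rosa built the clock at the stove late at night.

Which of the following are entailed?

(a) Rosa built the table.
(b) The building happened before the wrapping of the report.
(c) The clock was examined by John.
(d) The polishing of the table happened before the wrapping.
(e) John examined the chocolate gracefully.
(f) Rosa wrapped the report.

(a) Not entailed — Rosa built the clock, not the table; the table belongs to the polishing event.
(b) Not entailed — the narrative doesn't order the building relative to the wrapping.
(c) Not entailed — John examined the chocolate, not the clock; the clock belongs to the building event.
(d) Entailed — the narrative places the polishing before the wrapping.
(e) Not entailed — 'gracefully' adds a manner not in (and inconsistent with) the original.
(f) Entailed — dropping 'in the yard' leaves a sub-description the original still satisfies.

(d), (f)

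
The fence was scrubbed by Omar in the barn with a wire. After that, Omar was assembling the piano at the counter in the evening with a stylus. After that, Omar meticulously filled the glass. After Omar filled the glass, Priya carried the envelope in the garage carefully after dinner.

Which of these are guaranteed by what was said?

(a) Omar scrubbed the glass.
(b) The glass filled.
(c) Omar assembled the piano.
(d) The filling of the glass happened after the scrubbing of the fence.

(a) Not entailed — Omar scrubbed the fence, not the glass; the glass belongs to the filling event.
(b) Entailed — 'Omar filled the glass' is causative; it entails the inchoative 'the glass filled'.
(c) Not entailed — 'was assembling' is progressive on an accomplishment; it does not entail the completed 'assembled'.
(d) Entailed — the narrative places the scrubbing before the filling.

(b), (d)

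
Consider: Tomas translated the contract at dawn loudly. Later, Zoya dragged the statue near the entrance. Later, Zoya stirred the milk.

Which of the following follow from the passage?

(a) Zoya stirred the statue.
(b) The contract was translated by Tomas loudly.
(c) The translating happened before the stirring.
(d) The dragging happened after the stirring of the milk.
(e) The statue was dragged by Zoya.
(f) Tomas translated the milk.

(b), (c), (e)

(a) Not entailed — Zoya stirred the milk, not the statue; the statue belongs to the dragging event.
(b) Entailed — this follows by dropping conjuncts from the translating event's description.
(c) Entailed — the narrative places the translating before the stirring.
(d) Not entailed — the narrative places the dragging before the stirring, not after.
(e) Entailed — this follows by dropping conjuncts from the dragging event's description.
(f) Not entailed — Tomas translated the contract, not the milk; the milk belongs to the stirring event.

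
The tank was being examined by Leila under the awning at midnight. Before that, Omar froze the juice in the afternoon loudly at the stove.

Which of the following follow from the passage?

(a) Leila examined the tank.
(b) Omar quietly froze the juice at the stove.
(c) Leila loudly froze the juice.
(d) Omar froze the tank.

(a) Entailed — 'examine' is an activity; 'was examining' entails that some examining happened, so 'examined' holds.
(b) Not entailed — 'quietly' adds a manner not in (and inconsistent with) the original.
(c) Not entailed — the passage has Omar freezing the juice, not Leila.
(d) Not entailed — Omar froze the juice, not the tank; the tank belongs to the examining event.

(a)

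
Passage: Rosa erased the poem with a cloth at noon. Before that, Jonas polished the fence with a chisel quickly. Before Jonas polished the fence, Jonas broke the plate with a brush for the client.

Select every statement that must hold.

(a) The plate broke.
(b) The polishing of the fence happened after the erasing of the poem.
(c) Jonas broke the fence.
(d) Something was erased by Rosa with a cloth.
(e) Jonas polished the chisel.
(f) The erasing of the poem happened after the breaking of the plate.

(a) Entailed — 'Jonas broke the plate' is causative; it entails the inchoative 'the plate broke'.
(b) Not entailed — the narrative places the polishing before the erasing, not after.
(c) Not entailed — Jonas broke the plate, not the fence; the fence belongs to the polishing event.
(d) Entailed — dropping 'at noon' and generalizing the patient leaves a sub-description the original still satisfies.
(e) Not entailed — the chisel is the instrument, not what was polished.
(f) Entailed — the narrative places the breaking before the erasing.

(a), (d), (f)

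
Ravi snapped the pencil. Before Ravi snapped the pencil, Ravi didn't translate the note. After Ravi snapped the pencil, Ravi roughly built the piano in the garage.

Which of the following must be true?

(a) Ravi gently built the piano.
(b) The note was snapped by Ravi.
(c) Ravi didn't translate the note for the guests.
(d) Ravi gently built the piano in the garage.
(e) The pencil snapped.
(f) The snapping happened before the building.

(a) Not entailed — 'gently' adds a manner not in (and inconsistent with) the original.
(b) Not entailed — Ravi snapped the pencil, not the note; the note belongs to the translating event.
(c) Entailed — under negation, adding a further restriction is entailed: if no such translating event occurred, none occurred for the guests either.
(d) Not entailed — 'gently' adds a manner not in (and inconsistent with) the original.
(e) Entailed — 'Ravi snapped the pencil' is causative; it entails the inchoative 'the pencil snapped'.
(f) Entailed — the narrative places the snapping before the building.

(c), (e), (f)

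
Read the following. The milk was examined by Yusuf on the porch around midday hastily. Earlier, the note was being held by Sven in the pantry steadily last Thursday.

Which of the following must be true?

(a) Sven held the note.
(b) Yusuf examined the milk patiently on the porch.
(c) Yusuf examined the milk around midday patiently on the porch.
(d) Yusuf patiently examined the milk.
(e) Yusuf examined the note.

(a)

(a) Entailed — 'hold' is an activity; 'was holding' entails that some holding happened, so 'held' holds.
(b) Not entailed — 'patiently' adds a manner not in (and inconsistent with) the original.
(c) Not entailed — 'patiently' adds a manner not in (and inconsistent with) the original.
(d) Not entailed — 'patiently' adds a manner not in (and inconsistent with) the original.
(e) Not entailed — Yusuf examined the milk, not the note; the note belongs to the holding event.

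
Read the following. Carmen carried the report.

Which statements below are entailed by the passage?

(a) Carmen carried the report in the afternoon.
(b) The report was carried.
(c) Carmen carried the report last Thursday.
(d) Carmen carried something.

(b), (d)

(a) Not entailed — 'in the afternoon' adds information not in the original event.
(b) Entailed — every conjunct here is already in the original carrying event.
(c) Not entailed — 'last Thursday' adds information not in the original event.
(d) Entailed — every conjunct here is already in the original carrying event.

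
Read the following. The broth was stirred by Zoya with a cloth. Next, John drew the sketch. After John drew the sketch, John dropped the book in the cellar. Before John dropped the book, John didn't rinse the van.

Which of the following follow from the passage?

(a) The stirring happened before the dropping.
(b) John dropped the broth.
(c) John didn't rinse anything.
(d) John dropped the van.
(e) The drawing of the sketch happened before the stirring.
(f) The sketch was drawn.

(a), (f)

(a) Entailed — the narrative places the stirring before the dropping.
(b) Not entailed — John dropped the book, not the broth; the broth belongs to the stirring event.
(c) Not entailed — the original only denies this specific event; John may have rinsed something else.
(d) Not entailed — John dropped the book, not the van; the van belongs to the rinsing event.
(e) Not entailed — the narrative places the stirring before the drawing, not after.
(f) Entailed — every conjunct here is already in the original drawing event.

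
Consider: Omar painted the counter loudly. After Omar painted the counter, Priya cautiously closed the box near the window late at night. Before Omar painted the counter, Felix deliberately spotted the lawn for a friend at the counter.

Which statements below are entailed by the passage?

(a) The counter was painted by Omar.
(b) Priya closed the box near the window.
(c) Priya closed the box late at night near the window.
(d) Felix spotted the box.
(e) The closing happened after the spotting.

(a) Entailed — the original entails any weakening of itself; this just drops 'loudly'.
(b) Entailed — dropping 'late at night', 'cautiously' leaves a sub-description the original still satisfies.
(c) Entailed — dropping 'cautiously' leaves a sub-description the original still satisfies.
(d) Not entailed — Felix spotted the lawn, not the box; the box belongs to the closing event.
(e) Entailed — the narrative places the spotting before the closing.

(a), (b), (c), (e)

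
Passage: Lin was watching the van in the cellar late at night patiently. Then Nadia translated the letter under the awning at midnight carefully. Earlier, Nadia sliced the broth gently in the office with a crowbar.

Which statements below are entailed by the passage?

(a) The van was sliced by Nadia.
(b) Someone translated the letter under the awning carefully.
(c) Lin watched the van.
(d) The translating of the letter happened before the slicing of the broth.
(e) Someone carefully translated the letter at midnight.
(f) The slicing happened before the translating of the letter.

(a) Not entailed — Nadia sliced the broth, not the van; the van belongs to the watching event.
(b) Entailed — the original entails any weakening of itself; this just drops 'at midnight' and generalizes the agent.
(c) Entailed — 'watch' is an activity; 'was watching' entails that some watching happened, so 'watched' holds.
(d) Not entailed — the narrative places the slicing before the translating, not after.
(e) Entailed — this follows by dropping conjuncts from the translating event's description.
(f) Entailed — the narrative places the slicing before the translating.

(b), (c), (e), (f)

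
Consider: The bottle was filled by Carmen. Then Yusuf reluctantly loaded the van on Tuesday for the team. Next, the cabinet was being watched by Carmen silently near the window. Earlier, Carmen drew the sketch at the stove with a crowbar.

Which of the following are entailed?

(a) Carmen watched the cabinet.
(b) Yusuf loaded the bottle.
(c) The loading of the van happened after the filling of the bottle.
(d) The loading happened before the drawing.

(a), (c)

(a) Entailed — 'watch' is an activity; 'was watching' entails that some watching happened, so 'watched' holds.
(b) Not entailed — Yusuf loaded the van, not the bottle; the bottle belongs to the filling event.
(c) Entailed — the narrative places the filling before the loading.
(d) Not entailed — the narrative doesn't order the loading relative to the drawing.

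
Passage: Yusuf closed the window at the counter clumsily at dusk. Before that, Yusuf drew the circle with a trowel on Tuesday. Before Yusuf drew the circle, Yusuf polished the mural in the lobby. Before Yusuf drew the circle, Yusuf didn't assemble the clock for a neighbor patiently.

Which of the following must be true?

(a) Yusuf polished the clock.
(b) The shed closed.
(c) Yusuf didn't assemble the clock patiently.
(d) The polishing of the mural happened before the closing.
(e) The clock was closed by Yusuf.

(d)

(a) Not entailed — Yusuf polished the mural, not the clock; the clock belongs to the assembling event.
(b) Not entailed — the window is what closed, not the shed.
(c) Not entailed — dropping 'for a neighbor' under negation is not valid — the original leaves open that Yusuf assembled the clock some other way.
(d) Entailed — the narrative places the polishing before the closing.
(e) Not entailed — Yusuf closed the window, not the clock; the clock belongs to the assembling event.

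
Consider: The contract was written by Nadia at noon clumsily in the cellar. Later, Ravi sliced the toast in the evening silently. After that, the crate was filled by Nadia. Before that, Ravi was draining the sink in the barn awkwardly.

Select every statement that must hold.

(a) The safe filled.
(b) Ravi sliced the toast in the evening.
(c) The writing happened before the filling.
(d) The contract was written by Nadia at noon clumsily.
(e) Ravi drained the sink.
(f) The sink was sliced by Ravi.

(b), (c), (d)

(a) Not entailed — the crate is what filled, not the safe.
(b) Entailed — the original entails any weakening of itself; this just drops 'silently'.
(c) Entailed — the narrative places the writing before the filling.
(d) Entailed — every conjunct here is already in the original writing event.
(e) Not entailed — 'was draining' is progressive on an accomplishment; it does not entail the completed 'drained'.
(f) Not entailed — Ravi sliced the toast, not the sink; the sink belongs to the draining event.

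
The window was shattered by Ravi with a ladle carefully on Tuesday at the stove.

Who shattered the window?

Ravi

'Ravi' marks the agent of the shattering event.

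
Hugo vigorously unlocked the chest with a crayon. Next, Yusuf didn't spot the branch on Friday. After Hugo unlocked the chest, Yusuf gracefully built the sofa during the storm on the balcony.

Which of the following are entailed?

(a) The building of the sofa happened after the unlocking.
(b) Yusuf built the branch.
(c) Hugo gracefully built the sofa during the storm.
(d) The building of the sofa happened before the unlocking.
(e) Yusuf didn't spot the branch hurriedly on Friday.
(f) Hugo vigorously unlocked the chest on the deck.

(a), (e)

(a) Entailed — the narrative places the unlocking before the building.
(b) Not entailed — Yusuf built the sofa, not the branch; the branch belongs to the spotting event.
(c) Not entailed — the passage has Yusuf building the sofa, not Hugo.
(d) Not entailed — the narrative places the unlocking before the building, not after.
(e) Entailed — under negation, adding a further restriction is entailed: if no such spotting event occurred, none occurred hurriedly either.
(f) Not entailed — 'on the deck' adds information not in the original event.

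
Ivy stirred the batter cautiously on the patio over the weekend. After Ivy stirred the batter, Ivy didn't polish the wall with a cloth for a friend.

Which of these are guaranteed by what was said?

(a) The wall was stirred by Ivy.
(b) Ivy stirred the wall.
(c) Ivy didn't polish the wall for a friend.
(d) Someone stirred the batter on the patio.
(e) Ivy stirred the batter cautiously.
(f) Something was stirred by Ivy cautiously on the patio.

(a) Not entailed — Ivy stirred the batter, not the wall; the wall belongs to the polishing event.
(b) Not entailed — Ivy stirred the batter, not the wall; the wall belongs to the polishing event.
(c) Not entailed — dropping 'with a cloth' under negation is not valid — the original leaves open that Ivy polished the wall some other way.
(d) Entailed — the original entails any weakening of itself; this just drops 'over the weekend', 'cautiously' and generalizes the agent.
(e) Entailed — this follows by dropping conjuncts from the stirring event's description.
(f) Entailed — this follows by dropping conjuncts from the stirring event's description.

(d), (e), (f)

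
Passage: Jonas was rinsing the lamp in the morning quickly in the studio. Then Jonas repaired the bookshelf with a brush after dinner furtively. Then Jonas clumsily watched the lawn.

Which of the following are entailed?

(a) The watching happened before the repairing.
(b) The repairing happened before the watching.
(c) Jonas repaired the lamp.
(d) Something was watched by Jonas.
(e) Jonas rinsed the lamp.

(a) Not entailed — the narrative places the repairing before the watching, not after.
(b) Entailed — the narrative places the repairing before the watching.
(c) Not entailed — Jonas repaired the bookshelf, not the lamp; the lamp belongs to the rinsing event.
(d) Entailed — dropping 'clumsily' and generalizing the patient leaves a sub-description the original still satisfies.
(e) Entailed — 'rinse' is an activity; 'was rinsing' entails that some rinsing happened, so 'rinsed' holds.

(b), (d), (e)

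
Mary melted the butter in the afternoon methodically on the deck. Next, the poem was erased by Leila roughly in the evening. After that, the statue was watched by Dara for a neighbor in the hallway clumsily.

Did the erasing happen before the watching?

yes

The narrative orders the erasing before the watching.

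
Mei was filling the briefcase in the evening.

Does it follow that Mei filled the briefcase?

'was filling' is progressive; for an accomplishment like 'fill the briefcase', it doesn't entail completion.

no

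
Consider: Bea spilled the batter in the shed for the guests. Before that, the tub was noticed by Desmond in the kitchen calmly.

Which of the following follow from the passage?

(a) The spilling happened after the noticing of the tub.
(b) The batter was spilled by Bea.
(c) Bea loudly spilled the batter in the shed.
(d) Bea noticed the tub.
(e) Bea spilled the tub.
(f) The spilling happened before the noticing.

(a) Entailed — the narrative places the noticing before the spilling.
(b) Entailed — this follows by dropping conjuncts from the spilling event's description.
(c) Not entailed — 'loudly' adds information not in the original event.
(d) Not entailed — the passage has Desmond noticing the tub, not Bea.
(e) Not entailed — Bea spilled the batter, not the tub; the tub belongs to the noticing event.
(f) Not entailed — the narrative places the noticing before the spilling, not after.

(a), (b)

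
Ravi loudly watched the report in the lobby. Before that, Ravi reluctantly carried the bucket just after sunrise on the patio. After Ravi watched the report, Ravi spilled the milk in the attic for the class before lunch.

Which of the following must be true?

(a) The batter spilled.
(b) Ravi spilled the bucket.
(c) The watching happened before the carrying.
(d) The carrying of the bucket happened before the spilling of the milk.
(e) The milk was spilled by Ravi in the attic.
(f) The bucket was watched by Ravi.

(a) Not entailed — the milk is what spilled, not the batter.
(b) Not entailed — Ravi spilled the milk, not the bucket; the bucket belongs to the carrying event.
(c) Not entailed — the narrative places the carrying before the watching, not after.
(d) Entailed — the narrative places the carrying before the spilling.
(e) Entailed — every conjunct here is already in the original spilling event.
(f) Not entailed — Ravi watched the report, not the bucket; the bucket belongs to the carrying event.

(d), (e)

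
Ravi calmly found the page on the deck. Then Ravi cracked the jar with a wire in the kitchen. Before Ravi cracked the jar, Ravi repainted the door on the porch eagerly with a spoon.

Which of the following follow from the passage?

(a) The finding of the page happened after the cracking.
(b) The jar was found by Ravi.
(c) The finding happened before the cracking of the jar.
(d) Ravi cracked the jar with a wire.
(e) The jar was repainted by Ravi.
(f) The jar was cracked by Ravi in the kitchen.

(c), (d), (f)

(a) Not entailed — the narrative places the finding before the cracking, not after.
(b) Not entailed — Ravi found the page, not the jar; the jar belongs to the cracking event.
(c) Entailed — the narrative places the finding before the cracking.
(d) Entailed — every conjunct here is already in the original cracking event.
(e) Not entailed — Ravi repainted the door, not the jar; the jar belongs to the cracking event.
(f) Entailed — every conjunct here is already in the original cracking event.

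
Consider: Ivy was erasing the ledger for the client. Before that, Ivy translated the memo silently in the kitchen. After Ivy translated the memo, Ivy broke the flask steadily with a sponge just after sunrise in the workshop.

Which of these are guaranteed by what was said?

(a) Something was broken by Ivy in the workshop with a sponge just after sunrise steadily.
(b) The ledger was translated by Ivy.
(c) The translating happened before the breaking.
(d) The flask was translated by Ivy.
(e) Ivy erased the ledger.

(a), (c)

(a) Entailed — the original entails any weakening of itself; this just generalizes the patient.
(b) Not entailed — Ivy translated the memo, not the ledger; the ledger belongs to the erasing event.
(c) Entailed — the narrative places the translating before the breaking.
(d) Not entailed — Ivy translated the memo, not the flask; the flask belongs to the breaking event.
(e) Not entailed — 'was erasing' is progressive on an accomplishment; it does not entail the completed 'erased'.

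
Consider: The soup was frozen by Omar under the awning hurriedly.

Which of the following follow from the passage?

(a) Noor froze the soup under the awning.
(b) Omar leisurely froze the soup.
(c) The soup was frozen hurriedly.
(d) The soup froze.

(a) Not entailed — the passage has Omar freezing the soup, not Noor.
(b) Not entailed — 'leisurely' adds a manner not in (and inconsistent with) the original.
(c) Entailed — dropping 'under the awning' and generalizing the agent leaves a sub-description the original still satisfies.
(d) Entailed — 'Omar froze the soup' is causative; it entails the inchoative 'the soup froze'.

(c), (d)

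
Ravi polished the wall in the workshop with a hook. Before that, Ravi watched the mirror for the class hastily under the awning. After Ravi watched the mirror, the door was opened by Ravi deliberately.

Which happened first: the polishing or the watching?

the watching

The connectives place the watching before the polishing.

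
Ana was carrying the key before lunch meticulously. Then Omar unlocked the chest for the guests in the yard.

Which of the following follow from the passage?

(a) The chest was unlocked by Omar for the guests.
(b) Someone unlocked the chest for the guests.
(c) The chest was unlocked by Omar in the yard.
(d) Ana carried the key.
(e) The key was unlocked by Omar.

(a), (b), (c), (d)

(a) Entailed — this follows by dropping conjuncts from the unlocking event's description.
(b) Entailed — the original entails any weakening of itself; this just drops 'in the yard' and generalizes the agent.
(c) Entailed — every conjunct here is already in the original unlocking event.
(d) Entailed — 'carry' is an activity; 'was carrying' entails that some carrying happened, so 'carried' holds.
(e) Not entailed — Omar unlocked the chest, not the key; the key belongs to the carrying event.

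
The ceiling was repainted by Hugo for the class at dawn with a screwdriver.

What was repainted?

'the ceiling' marks the patient of the repainting event.

the ceiling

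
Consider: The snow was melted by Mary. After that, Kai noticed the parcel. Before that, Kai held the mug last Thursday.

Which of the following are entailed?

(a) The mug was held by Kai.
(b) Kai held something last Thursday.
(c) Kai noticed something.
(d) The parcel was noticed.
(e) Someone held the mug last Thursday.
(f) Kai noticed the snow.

(a) Entailed — every conjunct here is already in the original holding event.
(b) Entailed — generalizing the patient leaves a sub-description the original still satisfies.
(c) Entailed — generalizing the patient leaves a sub-description the original still satisfies.
(d) Entailed — generalizing the agent leaves a sub-description the original still satisfies.
(e) Entailed — the original entails any weakening of itself; this just generalizes the agent.
(f) Not entailed — Kai noticed the parcel, not the snow; the snow belongs to the melting event.

(a), (b), (c), (d), (e)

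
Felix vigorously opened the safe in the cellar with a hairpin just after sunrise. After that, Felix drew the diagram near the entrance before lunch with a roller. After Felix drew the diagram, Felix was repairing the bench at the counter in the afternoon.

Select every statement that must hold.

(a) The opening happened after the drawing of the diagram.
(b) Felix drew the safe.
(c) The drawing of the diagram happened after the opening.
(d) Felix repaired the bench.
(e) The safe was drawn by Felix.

(c)

(a) Not entailed — the narrative places the opening before the drawing, not after.
(b) Not entailed — Felix drew the diagram, not the safe; the safe belongs to the opening event.
(c) Entailed — the narrative places the opening before the drawing.
(d) Not entailed — 'was repairing' is progressive on an accomplishment; it does not entail the completed 'repaired'.
(e) Not entailed — Felix drew the diagram, not the safe; the safe belongs to the opening event.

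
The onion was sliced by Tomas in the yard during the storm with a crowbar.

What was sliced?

'the onion' marks the patient of the slicing event.

the onion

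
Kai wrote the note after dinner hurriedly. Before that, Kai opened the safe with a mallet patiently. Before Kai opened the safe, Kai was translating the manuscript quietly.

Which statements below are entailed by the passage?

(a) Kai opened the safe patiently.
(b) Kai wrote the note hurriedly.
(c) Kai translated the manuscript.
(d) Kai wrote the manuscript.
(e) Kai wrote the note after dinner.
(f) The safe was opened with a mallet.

(a) Entailed — the original entails any weakening of itself; this just drops 'with a mallet'.
(b) Entailed — the original entails any weakening of itself; this just drops 'after dinner'.
(c) Not entailed — 'was translating' is progressive on an accomplishment; it does not entail the completed 'translated'.
(d) Not entailed — Kai wrote the note, not the manuscript; the manuscript belongs to the translating event.
(e) Entailed — the original entails any weakening of itself; this just drops 'hurriedly'.
(f) Entailed — every conjunct here is already in the original opening event.

(a), (b), (e), (f)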